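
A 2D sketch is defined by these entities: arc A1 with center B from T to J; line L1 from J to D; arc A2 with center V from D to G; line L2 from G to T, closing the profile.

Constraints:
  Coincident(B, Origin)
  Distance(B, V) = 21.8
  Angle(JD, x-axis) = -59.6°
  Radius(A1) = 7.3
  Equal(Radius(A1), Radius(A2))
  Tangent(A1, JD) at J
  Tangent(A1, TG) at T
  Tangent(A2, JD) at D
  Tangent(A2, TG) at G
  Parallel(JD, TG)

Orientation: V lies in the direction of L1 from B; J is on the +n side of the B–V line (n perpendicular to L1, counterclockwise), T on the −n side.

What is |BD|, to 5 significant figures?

22.990

Tangency of A1 to both parallel lines with radius 7.3 puts J and T at B ± 7.3·n: J = (6.2963, 3.6940), T = (-6.2963, -3.6940). Equal radii place D and G the same way about V: D = V + 7.3·n = (17.328, -15.109), G = V − 7.3·n = (4.7352, -22.497). Then |BD| = |D − B| = 22.990.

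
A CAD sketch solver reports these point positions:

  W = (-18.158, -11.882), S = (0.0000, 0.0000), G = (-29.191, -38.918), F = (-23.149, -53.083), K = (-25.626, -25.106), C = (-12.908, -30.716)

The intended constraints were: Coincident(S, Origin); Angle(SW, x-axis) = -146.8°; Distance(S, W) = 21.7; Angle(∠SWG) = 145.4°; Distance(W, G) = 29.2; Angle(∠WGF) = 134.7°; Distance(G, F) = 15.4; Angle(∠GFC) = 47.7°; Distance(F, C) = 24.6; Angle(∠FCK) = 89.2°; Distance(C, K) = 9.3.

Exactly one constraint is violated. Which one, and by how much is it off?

Distance(C, K) = 9.3 — off by 4.60.

S = (0.00, 0.00) ✓; SW at -146.8° ✓; |SW| = 21.70 ✓; ∠SWG = 145.4° ✓; |WG| = 29.20 ✓; ∠WGF = 134.7° ✓; |GF| = 15.40 ✓; ∠GFC = 47.70° ✓; |FC| = 24.60 ✓; ∠FCK = 89.20° ✓; |CK| = 13.90 ✗.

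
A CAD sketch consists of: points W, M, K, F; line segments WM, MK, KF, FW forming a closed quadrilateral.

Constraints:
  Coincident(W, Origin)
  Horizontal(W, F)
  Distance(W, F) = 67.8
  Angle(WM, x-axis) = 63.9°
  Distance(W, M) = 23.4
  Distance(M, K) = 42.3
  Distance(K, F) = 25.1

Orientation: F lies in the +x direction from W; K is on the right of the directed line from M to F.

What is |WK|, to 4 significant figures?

43.64

Checks: |MK| = 42.30 ✓; |KF| = 25.10 ✓.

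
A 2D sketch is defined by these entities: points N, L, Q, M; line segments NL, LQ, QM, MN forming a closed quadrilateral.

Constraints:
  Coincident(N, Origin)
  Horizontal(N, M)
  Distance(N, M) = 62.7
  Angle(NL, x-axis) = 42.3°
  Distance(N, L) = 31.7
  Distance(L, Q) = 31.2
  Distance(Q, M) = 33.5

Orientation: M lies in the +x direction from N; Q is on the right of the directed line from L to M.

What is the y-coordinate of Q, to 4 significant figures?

-9.069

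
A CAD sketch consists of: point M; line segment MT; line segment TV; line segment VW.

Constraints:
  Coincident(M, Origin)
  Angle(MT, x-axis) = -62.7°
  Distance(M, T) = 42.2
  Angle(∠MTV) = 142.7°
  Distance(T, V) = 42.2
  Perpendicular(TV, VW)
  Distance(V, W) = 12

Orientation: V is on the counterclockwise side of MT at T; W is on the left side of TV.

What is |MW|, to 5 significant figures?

76.975

∠MTV = 142.7°, so TV runs at -62.7° + (180° − 142.7°) = -25.400° from the x-axis; with |TV| = 42.2, V = T + 42.2·(cos -25.400°, sin -25.400°) = (57.476, -55.601). TV ⟂ VW; with |VW| = 12.0 on the left of TV, W = V + 12.0·(0.42894, 0.90334) = (62.623, -44.761). Then |MW| = |W − M| = 76.975.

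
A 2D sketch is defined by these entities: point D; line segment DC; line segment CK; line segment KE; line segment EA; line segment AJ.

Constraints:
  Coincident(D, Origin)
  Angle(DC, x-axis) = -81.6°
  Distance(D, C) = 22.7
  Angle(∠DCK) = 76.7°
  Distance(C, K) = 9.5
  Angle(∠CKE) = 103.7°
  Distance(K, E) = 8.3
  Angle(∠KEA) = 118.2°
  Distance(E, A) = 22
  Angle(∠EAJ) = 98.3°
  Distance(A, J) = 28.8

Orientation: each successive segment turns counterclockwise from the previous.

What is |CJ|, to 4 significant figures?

27.38

∠KEA = 118.2° gives EA at 159.8° from the x-axis; with |EA| = 22.0, A = (-9.659, -3.128). ∠EAJ = 98.3° gives AJ at -118.5° from the x-axis; with |AJ| = 28.8, J = (-23.40, -28.44). Then |CJ| = |J − C| = 27.38.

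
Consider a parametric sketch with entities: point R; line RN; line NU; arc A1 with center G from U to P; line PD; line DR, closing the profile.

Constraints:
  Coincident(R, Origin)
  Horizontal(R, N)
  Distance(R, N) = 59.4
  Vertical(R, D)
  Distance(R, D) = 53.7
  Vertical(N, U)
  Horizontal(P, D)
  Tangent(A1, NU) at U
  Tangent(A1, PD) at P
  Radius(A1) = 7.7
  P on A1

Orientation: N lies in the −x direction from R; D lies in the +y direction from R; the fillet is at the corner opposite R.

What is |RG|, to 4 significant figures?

69.20

R and D share the same x with |RD| = 53.7 and D on the +y side, so D = (0.000, 53.70). The virtual corner opposite R is at (-59.40, 53.70). The tangent condition forces GU to be normal to NU and the tangent condition forces GP to be normal to PD, with radius 7.7, so the center G sits 7.7 in from both sides at G = (-51.70, 46.00). Then |RG| = |G − R| = 69.20.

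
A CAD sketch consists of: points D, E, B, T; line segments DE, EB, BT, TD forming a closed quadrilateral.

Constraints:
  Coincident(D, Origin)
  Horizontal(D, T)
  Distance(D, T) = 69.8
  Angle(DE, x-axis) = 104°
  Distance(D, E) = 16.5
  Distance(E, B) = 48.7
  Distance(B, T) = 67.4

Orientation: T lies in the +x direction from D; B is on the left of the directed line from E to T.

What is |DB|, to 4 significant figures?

59.73

D is at the origin; D and T share the same y with |DT| = 69.8 and T in +x, so T = (69.8, 0). DE runs at 104.0° with |DE| = 16.5, so E = (-3.992, 16.01). B is determined by |EB| = 48.7 and |BT| = 67.4 together: it lies at the intersection of circle(E, 48.7) and circle(T, 67.4). With |ET| = 75.51, the foot of the radical line on ET is 23.38 from E and the perpendicular offset is √(48.7² − 23.38²) = 42.72. Taking the left-of-ET solution: B = (27.91, 52.80).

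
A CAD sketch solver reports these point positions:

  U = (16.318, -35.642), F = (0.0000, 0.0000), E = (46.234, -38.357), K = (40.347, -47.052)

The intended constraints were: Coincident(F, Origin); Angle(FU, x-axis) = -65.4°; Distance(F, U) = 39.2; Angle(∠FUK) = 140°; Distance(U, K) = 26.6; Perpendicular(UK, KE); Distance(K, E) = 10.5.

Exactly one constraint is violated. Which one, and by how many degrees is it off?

Perpendicular(UK, KE) — off by 8.70°.

F = (0.00, 0.00) ✓; FU at -65.40° ✓; |FU| = 39.20 ✓; ∠FUK = 140.0° ✓; |UK| = 26.60 ✓; ∠(UK, KE) = 81.30° ✗; |KE| = 10.50 ✓.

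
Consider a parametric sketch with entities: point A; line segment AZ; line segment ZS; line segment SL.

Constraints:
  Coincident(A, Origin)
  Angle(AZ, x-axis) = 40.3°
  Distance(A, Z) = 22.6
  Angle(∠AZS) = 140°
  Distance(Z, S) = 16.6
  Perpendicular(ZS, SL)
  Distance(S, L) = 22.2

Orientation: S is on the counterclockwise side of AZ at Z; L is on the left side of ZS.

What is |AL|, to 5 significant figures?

34.770

∠AZS = 140.0°, so ZS runs at 40.3° + (180° − 140.0°) = 80.300° from the x-axis; with |ZS| = 16.6, S = Z + 16.6·(cos 80.300°, sin 80.300°) = (20.033, 30.980). The perpendicularity gives SL at right angles to ZS; with |SL| = 22.2 on the left of ZS, L = S + 22.2·(-0.98570, 0.16849) = (-1.8494, 34.721). Then |AL| = |L − A| = 34.770.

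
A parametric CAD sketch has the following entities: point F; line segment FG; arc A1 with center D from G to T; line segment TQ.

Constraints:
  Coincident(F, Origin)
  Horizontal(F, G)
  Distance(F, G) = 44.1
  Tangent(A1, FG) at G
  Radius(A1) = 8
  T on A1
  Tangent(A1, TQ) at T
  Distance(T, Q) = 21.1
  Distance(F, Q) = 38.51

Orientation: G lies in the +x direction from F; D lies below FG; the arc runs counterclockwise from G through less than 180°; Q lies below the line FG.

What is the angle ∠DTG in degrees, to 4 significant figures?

55.15°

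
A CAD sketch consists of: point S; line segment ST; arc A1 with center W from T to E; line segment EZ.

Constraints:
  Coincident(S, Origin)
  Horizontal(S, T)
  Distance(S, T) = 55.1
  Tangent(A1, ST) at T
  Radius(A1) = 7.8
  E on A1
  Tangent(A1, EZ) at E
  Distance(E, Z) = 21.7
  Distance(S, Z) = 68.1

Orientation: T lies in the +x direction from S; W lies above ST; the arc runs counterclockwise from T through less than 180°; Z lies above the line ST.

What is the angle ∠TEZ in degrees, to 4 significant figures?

132.7°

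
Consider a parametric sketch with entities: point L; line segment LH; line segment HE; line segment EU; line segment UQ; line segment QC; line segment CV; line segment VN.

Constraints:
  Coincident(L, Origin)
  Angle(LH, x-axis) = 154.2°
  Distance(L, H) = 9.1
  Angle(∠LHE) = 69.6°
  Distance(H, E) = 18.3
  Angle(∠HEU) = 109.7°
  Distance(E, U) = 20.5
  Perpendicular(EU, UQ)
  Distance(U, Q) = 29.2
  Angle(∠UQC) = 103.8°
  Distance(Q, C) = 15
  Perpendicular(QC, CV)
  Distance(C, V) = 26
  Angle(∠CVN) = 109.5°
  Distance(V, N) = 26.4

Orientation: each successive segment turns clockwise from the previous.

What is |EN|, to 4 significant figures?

22.88

L is at the origin; LH runs at 154.2° with length 9.1, so H = (-8.193, 3.961). ∠LHE = 69.6° gives HE at 43.80° from the x-axis; with |HE| = 18.3, E = (5.015, 16.63). ∠HEU = 109.7° gives EU at -26.50° from the x-axis; with |EU| = 20.5, U = (23.36, 7.480). EU is perpendicular to UQ, so UQ runs at -116.5°; with |UQ| = 29.2, Q = (10.33, -18.65). ∠UQC = 103.8° gives QC at 167.3° from the x-axis; with |QC| = 15.0, C = (-4.301, -15.35). QC ⟂ CV, so CV runs at 77.30°; with |CV| = 26.0, V = (1.415, 10.01). ∠CVN = 109.5° gives VN at 6.800° from the x-axis; with |VN| = 26.4, N = (27.63, 13.14). Then |EN| = |N − E| = 22.88.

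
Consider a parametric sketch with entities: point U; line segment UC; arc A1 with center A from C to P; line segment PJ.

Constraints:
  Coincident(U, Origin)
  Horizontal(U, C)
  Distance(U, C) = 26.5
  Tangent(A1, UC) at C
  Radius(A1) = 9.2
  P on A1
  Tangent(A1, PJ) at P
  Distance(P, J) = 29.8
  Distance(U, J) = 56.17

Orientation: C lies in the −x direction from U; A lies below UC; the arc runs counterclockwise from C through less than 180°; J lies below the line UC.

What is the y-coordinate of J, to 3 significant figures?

-35.1

U is at the origin; U and C share the same y with |UC| = 26.5 and C on the −x side, so C = (-26.5, 0.00). Since A1 is tangent to UC there, AC ⟂ UC, so A = C + (0, -9.2) = (-26.5, -9.20). Since AP ⟂ PJ (tangency), |AJ| = √(9.2² + 29.8²) = 31.2 regardless of where P sits on A1. So J lies on both circle(U, 56.17) and circle(A, 31.2); the below-UC intersection is J = (-43.8, -35.1). P is the foot of the tangent from J: P = (-35.3, -6.57).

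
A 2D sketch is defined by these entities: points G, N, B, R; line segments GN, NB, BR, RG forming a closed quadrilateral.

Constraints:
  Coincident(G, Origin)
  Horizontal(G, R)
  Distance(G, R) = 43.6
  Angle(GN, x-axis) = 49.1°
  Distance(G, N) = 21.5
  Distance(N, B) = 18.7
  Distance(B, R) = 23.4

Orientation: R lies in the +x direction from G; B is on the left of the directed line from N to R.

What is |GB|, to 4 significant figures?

38.24

G is at the origin; G and R share the same y with |GR| = 43.6 and R in +x, so R = (43.6, 0). GN runs at 49.1° with |GN| = 21.5, so N = (14.08, 16.25). B is determined by |NB| = 18.7 and |BR| = 23.4 together: it lies at the intersection of circle(N, 18.7) and circle(R, 23.4). With |NR| = 33.70, the foot of the radical line on NR is 13.91 from N and the perpendicular offset is √(18.7² − 13.91²) = 12.49. Taking the left-of-NR solution: B = (32.29, 20.49).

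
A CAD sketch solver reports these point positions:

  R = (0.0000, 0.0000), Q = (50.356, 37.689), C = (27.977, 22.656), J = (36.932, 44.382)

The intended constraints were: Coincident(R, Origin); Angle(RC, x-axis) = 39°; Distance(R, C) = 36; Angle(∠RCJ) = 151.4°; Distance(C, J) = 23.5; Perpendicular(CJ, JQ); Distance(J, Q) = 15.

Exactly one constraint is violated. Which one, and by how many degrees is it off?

Perpendicular(CJ, JQ) — off by 4.10°.

R = (0.00, 0.00) ✓; RC at 39.00° ✓; |RC| = 36.00 ✓; ∠RCJ = 151.4° ✓; |CJ| = 23.50 ✓; ∠(CJ, JQ) = 94.10° ✗; |JQ| = 15.00 ✓.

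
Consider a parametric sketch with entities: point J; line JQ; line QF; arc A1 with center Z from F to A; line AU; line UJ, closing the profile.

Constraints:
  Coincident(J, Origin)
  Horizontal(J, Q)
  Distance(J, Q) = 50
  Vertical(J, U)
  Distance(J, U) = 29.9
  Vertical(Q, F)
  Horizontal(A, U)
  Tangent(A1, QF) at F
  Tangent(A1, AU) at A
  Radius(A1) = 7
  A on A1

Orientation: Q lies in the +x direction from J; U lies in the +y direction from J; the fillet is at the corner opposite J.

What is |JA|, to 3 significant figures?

52.4

The virtual corner opposite J is at (50.0, 29.9). Tangency of A1 to QF means the radius ZF is perpendicular to QF and the tangent condition forces ZA to be normal to AU, with radius 7.0, so the center Z sits 7.0 in from both sides at Z = (43.0, 22.9). That places the tangent points at F = (50.0, 22.9) on QF and A = (43.0, 29.9) on AU. Then |JA| = |A − J| = 52.4.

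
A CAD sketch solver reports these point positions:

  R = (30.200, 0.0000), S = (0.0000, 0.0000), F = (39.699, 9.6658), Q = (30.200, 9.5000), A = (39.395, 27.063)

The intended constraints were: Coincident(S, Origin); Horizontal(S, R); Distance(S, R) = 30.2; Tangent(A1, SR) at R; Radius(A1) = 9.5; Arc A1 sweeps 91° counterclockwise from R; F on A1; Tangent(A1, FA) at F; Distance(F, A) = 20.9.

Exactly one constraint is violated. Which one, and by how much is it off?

Distance(F, A) = 20.9 — off by 3.50.

S = (0.00, 0.00) ✓; S.y = 0.00, R.y = 0.00 ✓; |SR| = 30.20 ✓; ∠(QR, RS) = 90.00° ✓; |QR| = 9.500 ✓; bearing(Q→F) − bearing(Q→R) = 91.00° ✓; |QF| = 9.500 ✓; ∠(QF, FA) = 90.00° ✓; |FA| = 17.40 ✗.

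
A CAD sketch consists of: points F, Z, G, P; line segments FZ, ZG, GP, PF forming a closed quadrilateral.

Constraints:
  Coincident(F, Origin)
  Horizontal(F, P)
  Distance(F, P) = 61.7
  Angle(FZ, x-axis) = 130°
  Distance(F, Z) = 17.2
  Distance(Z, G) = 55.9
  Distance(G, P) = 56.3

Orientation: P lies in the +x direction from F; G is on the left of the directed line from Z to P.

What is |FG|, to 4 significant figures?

58.13

Checks: |ZG| = 55.90 ✓; |GP| = 56.30 ✓.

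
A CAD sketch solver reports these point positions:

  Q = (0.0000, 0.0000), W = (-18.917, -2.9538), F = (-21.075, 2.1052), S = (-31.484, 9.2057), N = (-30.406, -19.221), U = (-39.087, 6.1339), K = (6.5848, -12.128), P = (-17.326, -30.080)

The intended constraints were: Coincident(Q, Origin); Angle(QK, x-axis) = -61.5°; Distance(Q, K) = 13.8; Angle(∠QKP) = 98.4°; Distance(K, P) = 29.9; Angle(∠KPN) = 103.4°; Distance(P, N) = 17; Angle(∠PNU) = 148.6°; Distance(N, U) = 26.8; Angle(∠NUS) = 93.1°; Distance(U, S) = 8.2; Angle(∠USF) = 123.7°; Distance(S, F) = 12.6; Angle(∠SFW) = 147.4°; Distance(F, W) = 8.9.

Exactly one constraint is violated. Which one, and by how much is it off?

Distance(F, W) = 8.9 — off by 3.40.

Q = (0.00, 0.00) ✓; QK at -61.50° ✓; |QK| = 13.80 ✓; ∠QKP = 98.40° ✓; |KP| = 29.90 ✓; ∠KPN = 103.4° ✓; |PN| = 17.00 ✓; ∠PNU = 148.6° ✓; |NU| = 26.80 ✓; ∠NUS = 93.10° ✓; |US| = 8.200 ✓; ∠USF = 123.7° ✓; |SF| = 12.60 ✓; ∠SFW = 147.4° ✓; |FW| = 5.500 ✗.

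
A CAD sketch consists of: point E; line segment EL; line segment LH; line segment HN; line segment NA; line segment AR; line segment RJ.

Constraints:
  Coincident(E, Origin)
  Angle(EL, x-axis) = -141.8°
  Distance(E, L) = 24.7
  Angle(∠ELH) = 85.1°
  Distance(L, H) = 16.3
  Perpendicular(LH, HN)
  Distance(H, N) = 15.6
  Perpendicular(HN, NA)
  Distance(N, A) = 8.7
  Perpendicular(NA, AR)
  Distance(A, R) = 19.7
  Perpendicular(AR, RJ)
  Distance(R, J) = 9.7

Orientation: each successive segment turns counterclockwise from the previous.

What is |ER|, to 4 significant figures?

29.23

E is at the origin; EL runs at -141.8° with length 24.7, so L = (-19.41, -15.27). ∠ELH = 85.1° gives LH at -46.90° from the x-axis; with |LH| = 16.3, H = (-8.273, -27.18). LH is perpendicular to HN, so HN runs at 43.10°; with |HN| = 15.6, N = (3.117, -16.52). The perpendicularity gives NA at right angles to HN, so NA runs at 133.1°; with |NA| = 8.7, A = (-2.827, -10.16). NA ⟂ AR, so AR runs at -136.9°; with |AR| = 19.7, R = (-17.21, -23.63). Then |ER| = |R − E| = 29.23.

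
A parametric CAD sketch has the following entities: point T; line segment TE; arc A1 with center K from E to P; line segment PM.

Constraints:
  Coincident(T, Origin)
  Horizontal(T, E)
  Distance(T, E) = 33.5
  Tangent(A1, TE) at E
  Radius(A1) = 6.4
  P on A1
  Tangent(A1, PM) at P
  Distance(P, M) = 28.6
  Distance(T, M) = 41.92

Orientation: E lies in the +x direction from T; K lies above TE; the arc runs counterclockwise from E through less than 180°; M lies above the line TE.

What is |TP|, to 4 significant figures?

40.17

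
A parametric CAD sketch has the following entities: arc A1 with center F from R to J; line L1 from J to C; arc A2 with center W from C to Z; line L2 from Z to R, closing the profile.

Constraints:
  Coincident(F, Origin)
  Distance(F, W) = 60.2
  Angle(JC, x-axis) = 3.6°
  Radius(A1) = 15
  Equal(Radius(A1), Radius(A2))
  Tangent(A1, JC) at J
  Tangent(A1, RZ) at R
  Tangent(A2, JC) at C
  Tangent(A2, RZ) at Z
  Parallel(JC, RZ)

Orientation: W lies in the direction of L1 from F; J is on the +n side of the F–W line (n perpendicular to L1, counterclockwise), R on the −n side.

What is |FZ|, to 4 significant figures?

62.04

The slot axis is L1's direction at 3.6°, so u = (cos 3.6°, sin 3.6°) = (0.9980, 0.06279) and n = (−sin 3.6°, cos 3.6°) = (-0.06279, 0.9980). F is at the origin and W lies 60.2 along u from F, so W = 60.2·u = (60.08, 3.780). Tangency of A1 to both parallel lines with radius 15.0 puts J and R at F ± 15.0·n: J = (-0.9419, 14.97), R = (0.9419, -14.97). Equal radii place C and Z the same way about W: C = W + 15.0·n = (59.14, 18.75), Z = W − 15.0·n = (61.02, -11.19). Then |FZ| = |Z − F| = 62.04.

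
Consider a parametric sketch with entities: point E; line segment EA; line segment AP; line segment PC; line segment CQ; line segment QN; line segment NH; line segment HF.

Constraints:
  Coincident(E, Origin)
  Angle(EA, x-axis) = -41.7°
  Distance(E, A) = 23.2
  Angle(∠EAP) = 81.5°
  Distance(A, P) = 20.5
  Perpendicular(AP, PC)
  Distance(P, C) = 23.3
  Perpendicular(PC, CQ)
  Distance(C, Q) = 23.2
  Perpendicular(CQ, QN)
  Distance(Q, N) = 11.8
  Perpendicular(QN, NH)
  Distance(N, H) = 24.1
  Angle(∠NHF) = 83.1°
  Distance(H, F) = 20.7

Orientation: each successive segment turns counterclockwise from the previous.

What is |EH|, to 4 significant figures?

21.31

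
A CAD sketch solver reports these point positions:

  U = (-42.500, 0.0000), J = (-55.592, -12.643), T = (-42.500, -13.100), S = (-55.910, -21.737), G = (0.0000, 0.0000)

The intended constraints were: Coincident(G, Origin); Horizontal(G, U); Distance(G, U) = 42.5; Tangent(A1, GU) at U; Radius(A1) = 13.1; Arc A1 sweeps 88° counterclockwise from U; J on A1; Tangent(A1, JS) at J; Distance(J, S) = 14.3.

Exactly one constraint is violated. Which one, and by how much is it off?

Distance(J, S) = 14.3 — off by 5.20.

G = (0.00, 0.00) ✓; G.y = 0.00, U.y = 0.00 ✓; |GU| = 42.50 ✓; ∠(TU, UG) = 90.00° ✓; |TU| = 13.10 ✓; bearing(T→J) − bearing(T→U) = 88.00° ✓; |TJ| = 13.10 ✓; ∠(TJ, JS) = 90.00° ✓; |JS| = 9.100 ✗.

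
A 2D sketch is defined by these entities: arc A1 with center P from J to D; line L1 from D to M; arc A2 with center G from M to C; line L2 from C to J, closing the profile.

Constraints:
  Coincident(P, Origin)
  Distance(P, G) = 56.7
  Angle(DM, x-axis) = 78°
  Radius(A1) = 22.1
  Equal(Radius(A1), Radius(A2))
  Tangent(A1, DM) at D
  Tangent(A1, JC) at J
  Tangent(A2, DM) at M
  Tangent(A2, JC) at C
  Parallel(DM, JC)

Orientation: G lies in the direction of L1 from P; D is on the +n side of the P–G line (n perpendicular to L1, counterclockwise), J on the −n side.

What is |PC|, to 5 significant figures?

60.855

The slot axis is L1's direction at 78.0°, so u = (cos 78.0°, sin 78.0°) = (0.20791, 0.97815) and n = (−sin 78.0°, cos 78.0°) = (-0.97815, 0.20791). P is at the origin and G lies 56.7 along u from P, so G = 56.7·u = (11.789, 55.461). Tangency of A1 to both parallel lines with radius 22.1 puts D and J at P ± 22.1·n: D = (-21.617, 4.5948), J = (21.617, -4.5948). Equal radii place M and C the same way about G: M = G + 22.1·n = (-9.8285, 60.056), C = G − 22.1·n = (33.406, 50.866). Then |PC| = |C − P| = 60.855.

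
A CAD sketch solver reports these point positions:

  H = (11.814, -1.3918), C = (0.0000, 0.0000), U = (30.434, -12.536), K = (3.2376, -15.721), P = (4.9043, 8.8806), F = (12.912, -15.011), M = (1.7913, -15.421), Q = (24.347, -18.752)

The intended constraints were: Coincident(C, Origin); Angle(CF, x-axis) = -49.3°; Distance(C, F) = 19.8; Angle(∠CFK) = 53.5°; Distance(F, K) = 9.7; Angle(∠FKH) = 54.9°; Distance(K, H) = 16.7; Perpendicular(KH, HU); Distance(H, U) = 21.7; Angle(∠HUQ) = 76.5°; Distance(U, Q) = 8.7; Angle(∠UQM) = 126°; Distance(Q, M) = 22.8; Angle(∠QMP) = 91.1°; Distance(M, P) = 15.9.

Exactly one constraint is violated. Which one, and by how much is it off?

Distance(M, P) = 15.9 — off by 8.60.

C = (0.00, 0.00) ✓; CF at -49.30° ✓; |CF| = 19.80 ✓; ∠CFK = 53.50° ✓; |FK| = 9.700 ✓; ∠FKH = 54.90° ✓; |KH| = 16.70 ✓; ∠(KH, HU) = 90.00° ✓; |HU| = 21.70 ✓; ∠HUQ = 76.50° ✓; |UQ| = 8.700 ✓; ∠UQM = 126.0° ✓; |QM| = 22.80 ✓; ∠QMP = 91.10° ✓; |MP| = 24.50 ✗.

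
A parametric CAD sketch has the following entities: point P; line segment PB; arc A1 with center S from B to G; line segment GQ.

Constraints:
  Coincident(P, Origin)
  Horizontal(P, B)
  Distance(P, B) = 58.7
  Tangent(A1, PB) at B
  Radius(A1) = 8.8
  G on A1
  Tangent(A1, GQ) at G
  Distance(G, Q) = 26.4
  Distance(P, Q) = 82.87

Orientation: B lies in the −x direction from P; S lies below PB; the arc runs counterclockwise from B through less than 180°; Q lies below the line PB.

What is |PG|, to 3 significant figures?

66.9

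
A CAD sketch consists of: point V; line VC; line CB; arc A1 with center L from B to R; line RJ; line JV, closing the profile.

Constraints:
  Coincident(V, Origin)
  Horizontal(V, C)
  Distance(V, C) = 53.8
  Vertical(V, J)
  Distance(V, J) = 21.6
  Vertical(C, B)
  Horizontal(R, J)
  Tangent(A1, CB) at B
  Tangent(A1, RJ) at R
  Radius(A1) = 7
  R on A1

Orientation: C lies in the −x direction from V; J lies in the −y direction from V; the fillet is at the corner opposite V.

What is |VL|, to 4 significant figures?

49.02

V and J share the same x with |VJ| = 21.6 and J on the −y side, so J = (0.000, -21.60). The virtual corner opposite V is at (-53.80, -21.60). Tangency of A1 to CB means the radius LB is perpendicular to CB and since A1 is tangent to RJ there, LR ⟂ RJ, with radius 7.0, so the center L sits 7.0 in from both sides at L = (-46.80, -14.60). Then |VL| = |L − V| = 49.02.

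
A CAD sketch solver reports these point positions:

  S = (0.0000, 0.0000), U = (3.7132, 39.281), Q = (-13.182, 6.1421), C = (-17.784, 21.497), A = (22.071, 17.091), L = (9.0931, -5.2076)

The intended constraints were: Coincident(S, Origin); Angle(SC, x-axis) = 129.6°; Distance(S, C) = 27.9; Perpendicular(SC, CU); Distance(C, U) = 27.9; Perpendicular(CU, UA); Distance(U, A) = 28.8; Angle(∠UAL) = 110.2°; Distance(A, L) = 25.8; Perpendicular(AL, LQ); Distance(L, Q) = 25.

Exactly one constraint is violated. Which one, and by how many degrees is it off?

Perpendicular(AL, LQ) — off by 3.20°.

S = (0.00, 0.00) ✓; SC at 129.6° ✓; |SC| = 27.90 ✓; ∠(SC, CU) = 90.00° ✓; |CU| = 27.90 ✓; ∠(CU, UA) = 90.00° ✓; |UA| = 28.80 ✓; ∠UAL = 110.2° ✓; |AL| = 25.80 ✓; ∠(AL, LQ) = 86.80° ✗; |LQ| = 25.00 ✓.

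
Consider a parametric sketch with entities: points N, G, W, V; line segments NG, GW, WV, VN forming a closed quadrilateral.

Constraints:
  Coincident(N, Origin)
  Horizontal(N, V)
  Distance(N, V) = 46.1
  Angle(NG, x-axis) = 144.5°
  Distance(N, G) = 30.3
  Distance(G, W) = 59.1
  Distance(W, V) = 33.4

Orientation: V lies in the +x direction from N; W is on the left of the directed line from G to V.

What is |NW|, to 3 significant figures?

45.0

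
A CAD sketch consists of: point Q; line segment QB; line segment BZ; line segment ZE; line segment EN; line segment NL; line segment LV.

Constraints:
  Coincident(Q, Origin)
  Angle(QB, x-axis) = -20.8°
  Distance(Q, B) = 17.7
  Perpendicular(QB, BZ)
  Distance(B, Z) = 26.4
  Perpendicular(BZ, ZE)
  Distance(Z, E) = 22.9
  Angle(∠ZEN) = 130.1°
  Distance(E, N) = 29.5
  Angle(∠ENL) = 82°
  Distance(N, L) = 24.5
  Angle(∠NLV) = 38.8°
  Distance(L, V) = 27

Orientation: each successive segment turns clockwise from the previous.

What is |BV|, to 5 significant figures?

34.140

Q is at the origin; QB runs at -20.8° with length 17.7, so B = (16.546, -6.2854). QB ⟂ BZ, so BZ runs at -110.80°; with |BZ| = 26.4, Z = (7.1716, -30.965). BZ ⟂ ZE, so ZE runs at 159.20°; with |ZE| = 22.9, E = (-14.236, -22.833). ∠ZEN = 130.1° gives EN at 109.30° from the x-axis; with |EN| = 29.5, N = (-23.986, 5.0093). ∠ENL = 82.0° gives NL at 11.300° from the x-axis; with |NL| = 24.5, L = (0.038967, 9.8100). ∠NLV = 38.8° gives LV at -129.90° from the x-axis; with |LV| = 27.0, V = (-17.280, -10.903). Then |BV| = |V − B| = 34.140.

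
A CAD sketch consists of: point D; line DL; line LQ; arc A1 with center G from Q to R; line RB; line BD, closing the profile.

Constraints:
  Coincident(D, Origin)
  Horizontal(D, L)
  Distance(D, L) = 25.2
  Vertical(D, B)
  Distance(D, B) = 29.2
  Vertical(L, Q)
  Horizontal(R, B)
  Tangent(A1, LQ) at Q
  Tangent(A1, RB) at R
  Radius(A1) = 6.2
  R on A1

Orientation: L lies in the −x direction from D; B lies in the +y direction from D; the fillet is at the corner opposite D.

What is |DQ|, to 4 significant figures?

34.12

D is at the origin; DL is horizontal with |DL| = 25.2 and L on the −x side, so L = (-25.20, 0.000). D and B share the same x with |DB| = 29.2 and B on the +y side, so B = (0.000, 29.20). The virtual corner opposite D is at (-25.20, 29.20). Since A1 is tangent to LQ there, GQ ⟂ LQ and A1 meets RB tangentially, so GR is at right angles to RB, with radius 6.2, so the center G sits 6.2 in from both sides at G = (-19.00, 23.00). That places the tangent points at Q = (-25.20, 23.00) on LQ and R = (-19.00, 29.20) on RB. Then |DQ| = |Q − D| = 34.12.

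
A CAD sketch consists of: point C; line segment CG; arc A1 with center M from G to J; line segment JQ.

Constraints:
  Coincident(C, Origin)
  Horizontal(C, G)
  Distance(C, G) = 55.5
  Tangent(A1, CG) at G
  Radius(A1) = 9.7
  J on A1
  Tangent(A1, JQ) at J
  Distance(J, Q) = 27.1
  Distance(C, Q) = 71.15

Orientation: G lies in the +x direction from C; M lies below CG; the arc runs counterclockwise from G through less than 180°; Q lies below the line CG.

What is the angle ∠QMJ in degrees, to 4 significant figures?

70.31°

Checks: |MJ| = 9.700 ✓; ∠(MJ, JQ) = 90.00° ✓; |JQ| = 27.10 ✓; |CQ| = 71.15 ✓.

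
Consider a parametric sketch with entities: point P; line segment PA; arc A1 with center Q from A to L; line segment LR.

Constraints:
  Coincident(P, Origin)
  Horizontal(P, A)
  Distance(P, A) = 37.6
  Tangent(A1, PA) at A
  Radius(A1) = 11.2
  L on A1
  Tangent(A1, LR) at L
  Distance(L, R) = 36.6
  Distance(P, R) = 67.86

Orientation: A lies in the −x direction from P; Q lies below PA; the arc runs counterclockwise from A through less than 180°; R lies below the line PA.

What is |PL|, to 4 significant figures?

50.13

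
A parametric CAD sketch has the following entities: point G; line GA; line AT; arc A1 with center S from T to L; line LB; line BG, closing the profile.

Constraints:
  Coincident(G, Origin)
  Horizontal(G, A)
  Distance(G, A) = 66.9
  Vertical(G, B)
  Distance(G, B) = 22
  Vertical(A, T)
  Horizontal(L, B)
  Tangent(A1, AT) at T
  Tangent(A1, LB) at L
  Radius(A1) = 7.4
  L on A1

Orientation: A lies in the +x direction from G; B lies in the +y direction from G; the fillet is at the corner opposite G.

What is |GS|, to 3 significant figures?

61.3

G is at the origin; G and A share the same y with |GA| = 66.9 and A on the +x side, so A = (66.9, 0.00). G and B share the same x with |GB| = 22.0 and B on the +y side, so B = (0.00, 22.0). The virtual corner opposite G is at (66.9, 22.0). The tangent condition forces ST to be normal to AT and since A1 is tangent to LB there, SL ⟂ LB, with radius 7.4, so the center S sits 7.4 in from both sides at S = (59.5, 14.6). Then |GS| = |S − G| = 61.3.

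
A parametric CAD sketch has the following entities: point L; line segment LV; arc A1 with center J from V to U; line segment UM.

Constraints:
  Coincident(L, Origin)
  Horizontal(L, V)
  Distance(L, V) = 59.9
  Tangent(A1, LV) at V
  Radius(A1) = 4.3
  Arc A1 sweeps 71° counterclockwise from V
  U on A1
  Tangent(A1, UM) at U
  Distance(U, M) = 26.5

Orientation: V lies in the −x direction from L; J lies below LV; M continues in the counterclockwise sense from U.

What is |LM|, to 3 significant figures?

77.8

On A1, V sits at bearing 90° from J; a 71° counterclockwise sweep puts U at bearing 161°, so U = J + 4.3·(cos 161°, sin 161°) = (-64.0, -2.90). The tangent condition forces JU to be normal to UM, so UM runs along (−sin 161°, cos 161°); with |UM| = 26.5, M = (-72.6, -28.0). Then |LM| = |M − L| = 77.8.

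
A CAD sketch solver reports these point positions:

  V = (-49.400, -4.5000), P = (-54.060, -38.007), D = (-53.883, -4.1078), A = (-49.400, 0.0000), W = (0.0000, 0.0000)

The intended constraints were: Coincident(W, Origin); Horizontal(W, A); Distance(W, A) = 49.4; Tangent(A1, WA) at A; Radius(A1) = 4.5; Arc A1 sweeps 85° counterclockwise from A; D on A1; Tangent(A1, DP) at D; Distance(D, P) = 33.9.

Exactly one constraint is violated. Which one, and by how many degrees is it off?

Tangent(A1, DP) at D — off by 4.70°.

W = (0.00, 0.00) ✓; W.y = 0.00, A.y = 0.00 ✓; |WA| = 49.40 ✓; ∠(VA, AW) = 90.00° ✓; |VA| = 4.500 ✓; bearing(V→D) − bearing(V→A) = 85.00° ✓; |VD| = 4.500 ✓; ∠(VD, DP) = 85.30° ✗; |DP| = 33.90 ✓.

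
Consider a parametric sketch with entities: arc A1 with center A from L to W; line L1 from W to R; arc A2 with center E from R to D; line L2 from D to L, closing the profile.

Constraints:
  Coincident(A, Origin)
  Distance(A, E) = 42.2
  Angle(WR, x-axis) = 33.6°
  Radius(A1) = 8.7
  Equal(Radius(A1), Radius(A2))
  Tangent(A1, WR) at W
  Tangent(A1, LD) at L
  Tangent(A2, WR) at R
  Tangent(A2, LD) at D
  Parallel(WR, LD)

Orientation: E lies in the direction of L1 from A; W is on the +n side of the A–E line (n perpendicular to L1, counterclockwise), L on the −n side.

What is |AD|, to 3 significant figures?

43.1

Tangency of A1 to both parallel lines with radius 8.7 puts W and L at A ± 8.7·n: W = (-4.81, 7.25), L = (4.81, -7.25). Equal radii place R and D the same way about E: R = E + 8.7·n = (30.3, 30.6), D = E − 8.7·n = (40.0, 16.1). Then |AD| = |D − A| = 43.1.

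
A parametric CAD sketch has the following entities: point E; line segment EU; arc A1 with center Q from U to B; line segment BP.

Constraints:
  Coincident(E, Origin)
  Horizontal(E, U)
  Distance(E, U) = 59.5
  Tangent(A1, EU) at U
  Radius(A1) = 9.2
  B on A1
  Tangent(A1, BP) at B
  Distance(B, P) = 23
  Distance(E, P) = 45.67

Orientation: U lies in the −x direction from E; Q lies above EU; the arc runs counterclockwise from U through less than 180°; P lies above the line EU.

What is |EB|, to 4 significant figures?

51.97

Checks: |QB| = 9.200 ✓; ∠(QB, BP) = 90.00° ✓; |BP| = 23.00 ✓; |EP| = 45.67 ✓.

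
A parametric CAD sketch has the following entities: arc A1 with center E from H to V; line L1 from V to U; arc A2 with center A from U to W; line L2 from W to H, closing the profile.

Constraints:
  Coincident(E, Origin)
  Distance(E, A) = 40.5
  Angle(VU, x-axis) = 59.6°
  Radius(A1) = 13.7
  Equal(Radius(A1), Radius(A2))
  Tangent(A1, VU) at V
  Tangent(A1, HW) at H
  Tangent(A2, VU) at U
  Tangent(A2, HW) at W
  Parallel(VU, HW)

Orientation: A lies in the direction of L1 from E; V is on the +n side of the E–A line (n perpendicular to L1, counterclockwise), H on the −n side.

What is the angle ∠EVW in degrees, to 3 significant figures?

55.9°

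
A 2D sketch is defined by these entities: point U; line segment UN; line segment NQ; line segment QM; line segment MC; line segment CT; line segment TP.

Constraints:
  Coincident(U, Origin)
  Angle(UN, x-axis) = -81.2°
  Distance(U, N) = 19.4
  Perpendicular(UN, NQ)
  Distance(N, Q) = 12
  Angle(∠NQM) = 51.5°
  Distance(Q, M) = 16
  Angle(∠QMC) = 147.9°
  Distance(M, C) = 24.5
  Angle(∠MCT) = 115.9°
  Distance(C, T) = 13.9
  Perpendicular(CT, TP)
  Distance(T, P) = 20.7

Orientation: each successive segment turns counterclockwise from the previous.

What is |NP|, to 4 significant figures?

16.83

U is at the origin; UN runs at -81.2° with length 19.4, so N = (2.968, -19.17). UN ⟂ NQ, so NQ runs at 8.800°; with |NQ| = 12.0, Q = (14.83, -17.34). ∠NQM = 51.5° gives QM at 137.3° from the x-axis; with |QM| = 16.0, M = (3.068, -6.485). ∠QMC = 147.9° gives MC at 169.4° from the x-axis; with |MC| = 24.5, C = (-21.01, -1.978). ∠MCT = 115.9° gives CT at -126.5° from the x-axis; with |CT| = 13.9, T = (-29.28, -13.15). The perpendicularity gives TP at right angles to CT, so TP runs at -36.50°; with |TP| = 20.7, P = (-12.64, -25.46). Then |NP| = |P − N| = 16.83.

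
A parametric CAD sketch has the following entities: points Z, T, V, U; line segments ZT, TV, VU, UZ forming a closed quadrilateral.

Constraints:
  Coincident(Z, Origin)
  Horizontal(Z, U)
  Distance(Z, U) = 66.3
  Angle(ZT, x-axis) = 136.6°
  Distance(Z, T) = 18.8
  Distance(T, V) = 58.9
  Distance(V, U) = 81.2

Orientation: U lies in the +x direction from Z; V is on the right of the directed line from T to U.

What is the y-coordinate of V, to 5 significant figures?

-44.710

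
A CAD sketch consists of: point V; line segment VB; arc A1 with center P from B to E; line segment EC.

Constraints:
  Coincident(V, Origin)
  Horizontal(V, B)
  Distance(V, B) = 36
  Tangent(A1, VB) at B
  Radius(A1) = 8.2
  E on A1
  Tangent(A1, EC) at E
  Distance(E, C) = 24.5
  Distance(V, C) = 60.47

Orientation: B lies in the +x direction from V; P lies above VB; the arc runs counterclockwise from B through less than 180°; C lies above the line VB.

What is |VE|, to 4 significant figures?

43.53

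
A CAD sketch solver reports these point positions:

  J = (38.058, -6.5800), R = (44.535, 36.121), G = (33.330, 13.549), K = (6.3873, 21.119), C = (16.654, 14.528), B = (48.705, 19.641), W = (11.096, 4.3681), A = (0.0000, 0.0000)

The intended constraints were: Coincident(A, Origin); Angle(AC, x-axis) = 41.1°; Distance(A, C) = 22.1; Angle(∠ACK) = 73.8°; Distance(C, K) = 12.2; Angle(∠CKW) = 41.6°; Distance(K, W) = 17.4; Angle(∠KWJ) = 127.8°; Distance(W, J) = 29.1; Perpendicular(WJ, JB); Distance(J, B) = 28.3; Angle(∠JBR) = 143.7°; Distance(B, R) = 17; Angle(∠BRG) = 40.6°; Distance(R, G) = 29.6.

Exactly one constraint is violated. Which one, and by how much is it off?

Distance(R, G) = 29.6 — off by 4.40.

A = (0.00, 0.00) ✓; AC at 41.10° ✓; |AC| = 22.10 ✓; ∠ACK = 73.80° ✓; |CK| = 12.20 ✓; ∠CKW = 41.60° ✓; |KW| = 17.40 ✓; ∠KWJ = 127.8° ✓; |WJ| = 29.10 ✓; ∠(WJ, JB) = 90.00° ✓; |JB| = 28.30 ✓; ∠JBR = 143.7° ✓; |BR| = 17.00 ✓; ∠BRG = 40.60° ✓; |RG| = 25.20 ✗.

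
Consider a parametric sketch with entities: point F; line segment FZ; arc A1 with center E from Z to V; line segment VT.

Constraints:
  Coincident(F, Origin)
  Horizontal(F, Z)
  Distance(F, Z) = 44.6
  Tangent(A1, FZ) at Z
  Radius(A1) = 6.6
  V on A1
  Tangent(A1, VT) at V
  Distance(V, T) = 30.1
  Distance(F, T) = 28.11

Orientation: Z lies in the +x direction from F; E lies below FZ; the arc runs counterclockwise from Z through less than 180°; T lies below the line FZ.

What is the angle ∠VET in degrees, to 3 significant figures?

77.6°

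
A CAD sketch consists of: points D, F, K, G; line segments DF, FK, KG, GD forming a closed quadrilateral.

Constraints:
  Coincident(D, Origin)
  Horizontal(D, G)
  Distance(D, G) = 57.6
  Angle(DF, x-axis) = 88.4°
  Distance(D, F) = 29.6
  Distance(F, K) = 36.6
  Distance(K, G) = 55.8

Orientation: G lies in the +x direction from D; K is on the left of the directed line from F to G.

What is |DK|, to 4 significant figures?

58.63

Checks: |FK| = 36.60 ✓; |KG| = 55.80 ✓.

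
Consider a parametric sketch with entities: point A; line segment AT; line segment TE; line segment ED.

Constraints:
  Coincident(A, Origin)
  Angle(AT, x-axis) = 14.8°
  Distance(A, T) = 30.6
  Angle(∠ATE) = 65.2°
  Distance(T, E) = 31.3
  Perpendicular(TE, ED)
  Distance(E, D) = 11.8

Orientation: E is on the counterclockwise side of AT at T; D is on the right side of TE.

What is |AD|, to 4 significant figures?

43.67

A is at the origin; AT runs at 14.8° with length 30.6, so T = 30.6·(cos 14.8°, sin 14.8°) = (29.58, 7.817). ∠ATE = 65.2°, so TE runs at 14.8° + (180° − 65.2°) = 129.6° from the x-axis; with |TE| = 31.3, E = T + 31.3·(cos 129.6°, sin 129.6°) = (9.633, 31.93). TE is perpendicular to ED; with |ED| = 11.8 on the right of TE, D = E + 11.8·(0.7705, 0.6374) = (18.73, 39.46). Then |AD| = |D − A| = 43.67.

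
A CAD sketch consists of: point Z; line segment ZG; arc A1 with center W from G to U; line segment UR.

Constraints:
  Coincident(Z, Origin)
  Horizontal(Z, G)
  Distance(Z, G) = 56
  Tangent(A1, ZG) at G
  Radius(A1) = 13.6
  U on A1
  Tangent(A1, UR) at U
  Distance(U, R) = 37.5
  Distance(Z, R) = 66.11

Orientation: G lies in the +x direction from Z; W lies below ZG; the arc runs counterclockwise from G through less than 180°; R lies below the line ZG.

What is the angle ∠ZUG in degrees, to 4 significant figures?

117.6°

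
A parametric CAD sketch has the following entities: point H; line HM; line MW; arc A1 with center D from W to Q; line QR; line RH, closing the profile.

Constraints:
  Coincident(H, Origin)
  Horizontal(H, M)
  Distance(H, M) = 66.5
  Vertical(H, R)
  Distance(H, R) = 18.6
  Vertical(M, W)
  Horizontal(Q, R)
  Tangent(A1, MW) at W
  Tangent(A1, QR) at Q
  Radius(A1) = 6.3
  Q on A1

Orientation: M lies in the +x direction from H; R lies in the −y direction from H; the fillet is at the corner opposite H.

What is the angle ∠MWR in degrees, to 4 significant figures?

95.41°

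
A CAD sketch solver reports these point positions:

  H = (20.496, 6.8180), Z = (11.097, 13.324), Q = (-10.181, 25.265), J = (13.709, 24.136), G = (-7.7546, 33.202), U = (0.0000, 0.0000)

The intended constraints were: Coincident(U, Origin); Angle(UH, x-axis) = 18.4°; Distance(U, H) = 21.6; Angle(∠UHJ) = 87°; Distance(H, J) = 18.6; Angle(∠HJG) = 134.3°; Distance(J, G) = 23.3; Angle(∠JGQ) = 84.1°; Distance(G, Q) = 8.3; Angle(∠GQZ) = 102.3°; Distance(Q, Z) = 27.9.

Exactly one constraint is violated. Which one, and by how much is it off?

Distance(Q, Z) = 27.9 — off by 3.50.

U = (0.00, 0.00) ✓; UH at 18.40° ✓; |UH| = 21.60 ✓; ∠UHJ = 87.00° ✓; |HJ| = 18.60 ✓; ∠HJG = 134.3° ✓; |JG| = 23.30 ✓; ∠JGQ = 84.10° ✓; |GQ| = 8.300 ✓; ∠GQZ = 102.3° ✓; |QZ| = 24.40 ✗.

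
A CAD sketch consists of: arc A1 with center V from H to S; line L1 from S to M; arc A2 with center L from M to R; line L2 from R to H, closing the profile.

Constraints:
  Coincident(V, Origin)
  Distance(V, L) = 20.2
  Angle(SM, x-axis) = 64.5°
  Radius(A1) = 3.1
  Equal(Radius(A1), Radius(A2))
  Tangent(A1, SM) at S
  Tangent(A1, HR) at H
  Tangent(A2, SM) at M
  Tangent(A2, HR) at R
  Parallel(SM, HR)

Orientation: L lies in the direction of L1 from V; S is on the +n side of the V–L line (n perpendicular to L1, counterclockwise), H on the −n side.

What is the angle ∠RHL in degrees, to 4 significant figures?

8.725°

The slot axis is L1's direction at 64.5°, so u = (cos 64.5°, sin 64.5°) = (0.4305, 0.9026) and n = (−sin 64.5°, cos 64.5°) = (-0.9026, 0.4305). V is at the origin and L lies 20.2 along u from V, so L = 20.2·u = (8.696, 18.23). Tangency of A1 to both parallel lines with radius 3.1 puts S and H at V ± 3.1·n: S = (-2.798, 1.335), H = (2.798, -1.335). Equal radii place M and R the same way about L: M = L + 3.1·n = (5.898, 19.57), R = L − 3.1·n = (11.49, 16.90). Then cos ∠RHL = HR·HL / (|HR||HL|), giving 8.725°.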